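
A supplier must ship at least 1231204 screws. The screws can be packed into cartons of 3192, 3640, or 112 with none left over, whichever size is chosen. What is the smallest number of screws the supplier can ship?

1244880

The number of screws must be a common multiple of 3192, 3640, and 112, so a multiple of their LCM.
3192 = 2^3 × 3 × 7 × 19
3640 = 2^3 × 5 × 7 × 13
112 = 2^4 × 7
LCM(3192, 3640, 112) = 2^4 × 3 × 5 × 7 × 13 × 19 = 414960.
Smallest multiple of 414960 that is ≥ 1231204: ⌈1231204/414960⌉ × 414960 = 3 × 414960 = 1244880.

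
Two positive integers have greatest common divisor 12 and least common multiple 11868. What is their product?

For any two positive integers, gcd × lcm = product = 12 × 11868 = 142416.

142416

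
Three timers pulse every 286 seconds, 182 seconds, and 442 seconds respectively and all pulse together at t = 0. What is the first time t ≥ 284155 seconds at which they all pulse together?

Joint pulses occur at multiples of LCM(286, 182, 442).
286 = 2 × 11 × 13
182 = 2 × 7 × 13
442 = 2 × 13 × 17
LCM(286, 182, 442) = 2 × 7 × 11 × 13 × 17 = 34034.
Smallest multiple of 34034 that is ≥ 284155: ⌈284155/34034⌉ × 34034 = 9 × 34034 = 306306.

306306 seconds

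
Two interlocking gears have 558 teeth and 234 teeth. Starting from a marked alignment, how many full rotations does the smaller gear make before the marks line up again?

The first common completion time is the LCM of the periods.
558 = 2 × 3^2 × 31
234 = 2 × 3^2 × 13
LCM(558, 234) = 2 × 3^2 × 13 × 31 = 7254.
Rotations for period 234: 7254 / 234 = 31.

31 rotations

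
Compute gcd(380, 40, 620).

380 = 2^2 × 5 × 19
40 = 2^3 × 5
620 = 2^2 × 5 × 31
gcd(380, 40, 620) = 2^2 × 5 = 20.

20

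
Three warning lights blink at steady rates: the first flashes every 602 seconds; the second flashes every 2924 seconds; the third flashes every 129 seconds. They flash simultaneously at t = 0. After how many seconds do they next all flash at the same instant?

61404 seconds

The first simultaneous occurrence is after LCM of the individual periods.
602 = 2 × 7 × 43
2924 = 2^2 × 17 × 43
129 = 3 × 43
LCM(602, 2924, 129) = 2^2 × 3 × 7 × 17 × 43 = 61404.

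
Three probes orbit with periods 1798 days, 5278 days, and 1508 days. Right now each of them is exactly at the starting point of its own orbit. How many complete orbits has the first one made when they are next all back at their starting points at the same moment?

182 orbits

The first common completion time is the LCM of the periods.
1798 = 2 × 29 × 31
5278 = 2 × 7 × 13 × 29
1508 = 2^2 × 13 × 29
LCM(1798, 5278, 1508) = 2^2 × 7 × 13 × 29 × 31 = 327236.
Orbits for period 1798: 327236 / 1798 = 182.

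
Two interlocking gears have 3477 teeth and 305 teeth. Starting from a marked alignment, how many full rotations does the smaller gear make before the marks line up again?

57 rotations

All finish a whole number of cycles simultaneously at t = LCM of the periods.
3477 = 3 × 19 × 61
305 = 5 × 61
LCM(3477, 305) = 3 × 5 × 19 × 61 = 17385.
Rotations for period 305: 17385 / 305 = 57.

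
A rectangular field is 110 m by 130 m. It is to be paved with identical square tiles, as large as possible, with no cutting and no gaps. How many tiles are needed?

Tile side = gcd(110, 130).
110 = 2 × 5 × 11
130 = 2 × 5 × 13
gcd(110, 130) = 2 × 5 = 10.
Tiles: (110/10) × (130/10) = 11 × 13 = 143.

143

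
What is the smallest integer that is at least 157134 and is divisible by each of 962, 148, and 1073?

The integer must be a common multiple of 962, 148, and 1073, so a multiple of their LCM.
962 = 2 × 13 × 37
148 = 2^2 × 37
1073 = 29 × 37
LCM(962, 148, 1073) = 2^2 × 13 × 29 × 37 = 55796.
Smallest multiple of 55796 that is ≥ 157134: ⌈157134/55796⌉ × 55796 = 3 × 55796 = 167388.

167388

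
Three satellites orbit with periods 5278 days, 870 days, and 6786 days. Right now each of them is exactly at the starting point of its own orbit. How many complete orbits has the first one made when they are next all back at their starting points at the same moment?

The first common completion time is the LCM of the periods.
5278 = 2 × 7 × 13 × 29
870 = 2 × 3 × 5 × 29
6786 = 2 × 3^2 × 13 × 29
LCM(5278, 870, 6786) = 2 × 3^2 × 5 × 7 × 13 × 29 = 237510.
Orbits for period 5278: 237510 / 5278 = 45.

45 orbits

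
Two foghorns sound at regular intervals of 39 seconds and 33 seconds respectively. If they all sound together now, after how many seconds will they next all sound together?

We need the least common multiple of the intervals.
39 = 3 × 13
33 = 3 × 11
LCM(39, 33) = 3 × 11 × 13 = 429.

429 seconds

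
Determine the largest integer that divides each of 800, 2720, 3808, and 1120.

800 = 2^5 × 5^2
2720 = 2^5 × 5 × 17
3808 = 2^5 × 7 × 17
1120 = 2^5 × 5 × 7
gcd(800, 2720, 3808, 1120) = 2^5 = 32.

32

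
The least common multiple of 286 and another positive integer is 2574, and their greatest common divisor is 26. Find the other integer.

234

gcd × lcm = product of the two integers, so the other integer is (26 × 2574) / 286 = 234.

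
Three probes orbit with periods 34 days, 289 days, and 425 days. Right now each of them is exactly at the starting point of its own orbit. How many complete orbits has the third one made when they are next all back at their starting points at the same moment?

All finish a whole number of cycles simultaneously at t = LCM of the periods.
34 = 2 × 17
289 = 17^2
425 = 5^2 × 17
LCM(34, 289, 425) = 2 × 5^2 × 17^2 = 14450.
Orbits for period 425: 14450 / 425 = 34.

34 orbits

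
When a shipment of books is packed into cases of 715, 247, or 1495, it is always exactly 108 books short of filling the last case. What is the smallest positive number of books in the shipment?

312347

Being 108 short of a full case of size k means N ≡ −108 (mod k), i.e. N + 108 is a multiple of each size.
715 = 5 × 11 × 13
247 = 13 × 19
1495 = 5 × 13 × 23
LCM(715, 247, 1495) = 5 × 11 × 13 × 19 × 23 = 312455.
Smallest positive N is 312455 − 108 = 312347.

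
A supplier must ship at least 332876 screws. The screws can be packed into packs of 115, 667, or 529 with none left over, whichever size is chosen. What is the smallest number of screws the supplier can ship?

The number of screws must be a common multiple of 115, 667, and 529, so a multiple of their LCM.
115 = 5 × 23
667 = 23 × 29
529 = 23^2
LCM(115, 667, 529) = 5 × 23^2 × 29 = 76705.
Smallest multiple of 76705 that is ≥ 332876: ⌈332876/76705⌉ × 76705 = 5 × 76705 = 383525.

383525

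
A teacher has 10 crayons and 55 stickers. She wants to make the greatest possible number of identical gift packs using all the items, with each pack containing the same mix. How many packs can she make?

5 packs

The pack count must divide each quantity, so the greatest is gcd(10, 55).
10 = 2 × 5
55 = 5 × 11
gcd(10, 55) = 5.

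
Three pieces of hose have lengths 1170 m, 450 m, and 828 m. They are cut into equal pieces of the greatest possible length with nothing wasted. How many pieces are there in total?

Piece length = gcd(1170, 450, 828).
1170 = 2 × 3^2 × 5 × 13
450 = 2 × 3^2 × 5^2
828 = 2^2 × 3^2 × 23
gcd(1170, 450, 828) = 2 × 3^2 = 18.
Total pieces = 1170/18 + 450/18 + 828/18 = 65 + 25 + 46 = 136.

136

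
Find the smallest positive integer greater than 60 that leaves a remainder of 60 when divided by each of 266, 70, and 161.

N − 60 must be a common multiple of 266, 70, and 161.
266 = 2 × 7 × 19
70 = 2 × 5 × 7
161 = 7 × 23
LCM(266, 70, 161) = 2 × 5 × 7 × 19 × 23 = 30590.
Smallest N > 60 is LCM + 60 = 30590 + 60 = 30650.

30650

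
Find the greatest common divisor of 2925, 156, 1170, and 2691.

39

2925 = 3^2 × 5^2 × 13
156 = 2^2 × 3 × 13
1170 = 2 × 3^2 × 5 × 13
2691 = 3^2 × 13 × 23
gcd(2925, 156, 1170, 2691) = 3 × 13 = 39.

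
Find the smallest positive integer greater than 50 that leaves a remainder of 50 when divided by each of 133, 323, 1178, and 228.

N − 50 must be a common multiple of 133, 323, 1178, and 228.
133 = 7 × 19
323 = 17 × 19
1178 = 2 × 19 × 31
228 = 2^2 × 3 × 19
LCM(133, 323, 1178, 228) = 2^2 × 3 × 7 × 17 × 19 × 31 = 841092.
Smallest N > 50 is LCM + 50 = 841092 + 50 = 841142.

841142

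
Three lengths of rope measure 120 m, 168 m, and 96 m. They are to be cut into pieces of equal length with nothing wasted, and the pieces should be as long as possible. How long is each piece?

24 m

Each piece length must divide every original length, so the longest possible is gcd(120, 168, 96).
120 = 2^3 × 3 × 5
168 = 2^3 × 3 × 7
96 = 2^5 × 3
gcd(120, 168, 96) = 2^3 × 3 = 24.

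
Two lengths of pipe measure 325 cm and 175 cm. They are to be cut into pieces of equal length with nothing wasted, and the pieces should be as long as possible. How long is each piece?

25 cm

Each piece length must divide every original length, so the longest possible is gcd(325, 175).
325 = 5^2 × 13
175 = 5^2 × 7
gcd(325, 175) = 5^2 = 25.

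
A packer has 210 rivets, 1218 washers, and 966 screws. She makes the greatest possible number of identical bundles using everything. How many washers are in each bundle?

29

Number of bundles = gcd(210, 1218, 966).
210 = 2 × 3 × 5 × 7
1218 = 2 × 3 × 7 × 29
966 = 2 × 3 × 7 × 23
gcd(210, 1218, 966) = 2 × 3 × 7 = 42.
washers per bundle = 1218 / 42 = 29.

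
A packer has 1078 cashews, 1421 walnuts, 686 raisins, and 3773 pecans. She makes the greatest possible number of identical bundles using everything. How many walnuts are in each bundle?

29

Number of bundles = gcd(1078, 1421, 686, 3773).
1078 = 2 × 7^2 × 11
1421 = 7^2 × 29
686 = 2 × 7^3
3773 = 7^3 × 11
gcd(1078, 1421, 686, 3773) = 7^2 = 49.
walnuts per bundle = 1421 / 49 = 29.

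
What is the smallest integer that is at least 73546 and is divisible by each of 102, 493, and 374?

The integer must be a common multiple of 102, 493, and 374, so a multiple of their LCM.
102 = 2 × 3 × 17
493 = 17 × 29
374 = 2 × 11 × 17
LCM(102, 493, 374) = 2 × 3 × 11 × 17 × 29 = 32538.
Smallest multiple of 32538 that is ≥ 73546: ⌈73546/32538⌉ × 32538 = 3 × 32538 = 97614.

97614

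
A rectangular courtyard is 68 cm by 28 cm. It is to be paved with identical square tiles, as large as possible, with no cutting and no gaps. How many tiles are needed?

Tile side = gcd(68, 28).
68 = 2^2 × 17
28 = 2^2 × 7
gcd(68, 28) = 2^2 = 4.
Tiles: (68/4) × (28/4) = 17 × 7 = 119.

119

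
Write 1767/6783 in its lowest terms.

31/119

1767 = 3 × 19 × 31
6783 = 3 × 7 × 17 × 19
gcd(1767, 6783) = 3 × 19 = 57.
Divide numerator and denominator by 57: 1767/6783 = 31/119.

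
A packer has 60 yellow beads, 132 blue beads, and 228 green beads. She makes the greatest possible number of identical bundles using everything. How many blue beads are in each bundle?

11

Number of bundles = gcd(60, 132, 228).
60 = 2^2 × 3 × 5
132 = 2^2 × 3 × 11
228 = 2^2 × 3 × 19
gcd(60, 132, 228) = 2^2 × 3 = 12.
blue beads per bundle = 132 / 12 = 11.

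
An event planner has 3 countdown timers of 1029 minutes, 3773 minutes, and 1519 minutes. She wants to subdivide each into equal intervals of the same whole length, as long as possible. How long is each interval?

49 minutes

The interval must divide each timer length; the longest such is the gcd.
1029 = 3 × 7^3
3773 = 7^3 × 11
1519 = 7^2 × 31
gcd(1029, 3773, 1519) = 7^2 = 49.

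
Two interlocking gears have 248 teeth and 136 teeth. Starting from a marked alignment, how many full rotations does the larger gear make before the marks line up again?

17 rotations

They are all back at their starting positions together after one LCM of the periods.
248 = 2^3 × 31
136 = 2^3 × 17
LCM(248, 136) = 2^3 × 17 × 31 = 4216.
Rotations for period 248: 4216 / 248 = 17.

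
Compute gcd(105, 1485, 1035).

105 = 3 × 5 × 7
1485 = 3^3 × 5 × 11
1035 = 3^2 × 5 × 23
gcd(105, 1485, 1035) = 3 × 5 = 15.

15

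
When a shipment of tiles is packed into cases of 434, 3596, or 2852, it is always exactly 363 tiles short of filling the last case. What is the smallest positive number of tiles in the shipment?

578593

Being 363 short of a full case of size k means N ≡ −363 (mod k), i.e. N + 363 is a multiple of each size.
434 = 2 × 7 × 31
3596 = 2^2 × 29 × 31
2852 = 2^2 × 23 × 31
LCM(434, 3596, 2852) = 2^2 × 7 × 23 × 29 × 31 = 578956.
Smallest positive N is 578956 − 363 = 578593.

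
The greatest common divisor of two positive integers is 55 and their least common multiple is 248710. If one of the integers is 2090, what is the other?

For two integers, gcd × lcm = product, so the other is (55 × 248710) / 2090 = 13679050 / 2090 = 6545.

6545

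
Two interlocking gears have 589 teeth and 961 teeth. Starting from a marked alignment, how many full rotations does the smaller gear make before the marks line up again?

31 rotations

The first common completion time is the LCM of the periods.
589 = 19 × 31
961 = 31^2
LCM(589, 961) = 19 × 31^2 = 18259.
Rotations for period 589: 18259 / 589 = 31.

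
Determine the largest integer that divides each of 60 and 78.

60 = 2^2 × 3 × 5
78 = 2 × 3 × 13
gcd(60, 78) = 2 × 3 = 6.

6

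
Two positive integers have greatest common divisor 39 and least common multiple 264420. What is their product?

10312380

For any two positive integers, gcd × lcm = product = 39 × 264420 = 10312380.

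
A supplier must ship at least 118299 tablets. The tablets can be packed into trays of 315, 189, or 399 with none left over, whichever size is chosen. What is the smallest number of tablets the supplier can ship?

125685

The number of tablets must be a common multiple of 315, 189, and 399, so a multiple of their LCM.
315 = 3^2 × 5 × 7
189 = 3^3 × 7
399 = 3 × 7 × 19
LCM(315, 189, 399) = 3^3 × 5 × 7 × 19 = 17955.
Smallest multiple of 17955 that is ≥ 118299: ⌈118299/17955⌉ × 17955 = 7 × 17955 = 125685.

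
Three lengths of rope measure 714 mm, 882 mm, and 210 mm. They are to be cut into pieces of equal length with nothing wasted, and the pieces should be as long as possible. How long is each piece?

Each piece length must divide every original length, so the longest possible is gcd(714, 882, 210).
714 = 2 × 3 × 7 × 17
882 = 2 × 3^2 × 7^2
210 = 2 × 3 × 5 × 7
gcd(714, 882, 210) = 2 × 3 × 7 = 42.

42 mm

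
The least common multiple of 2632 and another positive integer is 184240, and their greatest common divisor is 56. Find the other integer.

3920

gcd × lcm = product of the two integers, so the other integer is (56 × 184240) / 2632 = 3920.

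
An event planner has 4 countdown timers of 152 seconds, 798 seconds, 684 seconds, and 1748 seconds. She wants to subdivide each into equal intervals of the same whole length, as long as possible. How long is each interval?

38 seconds

The interval must divide each timer length; the longest such is the gcd.
152 = 2^3 × 19
798 = 2 × 3 × 7 × 19
684 = 2^2 × 3^2 × 19
1748 = 2^2 × 19 × 23
gcd(152, 798, 684, 1748) = 2 × 19 = 38.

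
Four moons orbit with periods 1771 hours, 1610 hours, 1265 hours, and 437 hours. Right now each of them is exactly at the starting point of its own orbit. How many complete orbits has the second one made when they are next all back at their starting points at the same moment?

209 orbits

The first common completion time is the LCM of the periods.
1771 = 7 × 11 × 23
1610 = 2 × 5 × 7 × 23
1265 = 5 × 11 × 23
437 = 19 × 23
LCM(1771, 1610, 1265, 437) = 2 × 5 × 7 × 11 × 19 × 23 = 336490.
Orbits for period 1610: 336490 / 1610 = 209.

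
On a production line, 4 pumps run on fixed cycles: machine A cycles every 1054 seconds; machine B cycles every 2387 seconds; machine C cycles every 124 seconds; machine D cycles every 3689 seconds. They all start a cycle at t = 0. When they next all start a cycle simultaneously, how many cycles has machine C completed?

The first common completion time is the LCM of the periods.
1054 = 2 × 17 × 31
2387 = 7 × 11 × 31
124 = 2^2 × 31
3689 = 7 × 17 × 31
LCM(1054, 2387, 124, 3689) = 2^2 × 7 × 11 × 17 × 31 = 162316.
Cycles for period 124: 162316 / 124 = 1309.

1309 cycles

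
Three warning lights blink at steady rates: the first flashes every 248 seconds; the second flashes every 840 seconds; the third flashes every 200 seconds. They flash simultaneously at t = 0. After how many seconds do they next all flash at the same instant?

130200 seconds

They coincide at every common multiple of the periods; the first is the LCM.
248 = 2^3 × 31
840 = 2^3 × 3 × 5 × 7
200 = 2^3 × 5^2
LCM(248, 840, 200) = 2^3 × 3 × 5^2 × 7 × 31 = 130200.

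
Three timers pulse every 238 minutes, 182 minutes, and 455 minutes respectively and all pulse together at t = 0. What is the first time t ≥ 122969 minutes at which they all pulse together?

123760 minutes

Joint pulses occur at multiples of LCM(238, 182, 455).
238 = 2 × 7 × 17
182 = 2 × 7 × 13
455 = 5 × 7 × 13
LCM(238, 182, 455) = 2 × 5 × 7 × 13 × 17 = 15470.
Smallest multiple of 15470 that is ≥ 122969: ⌈122969/15470⌉ × 15470 = 8 × 15470 = 123760.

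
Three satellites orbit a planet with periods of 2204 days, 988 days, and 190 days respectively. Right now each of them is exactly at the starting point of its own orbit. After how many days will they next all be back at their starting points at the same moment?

They coincide at every common multiple of the periods; the first is the LCM.
2204 = 2^2 × 19 × 29
988 = 2^2 × 13 × 19
190 = 2 × 5 × 19
LCM(2204, 988, 190) = 2^2 × 5 × 13 × 19 × 29 = 143260.

143260 days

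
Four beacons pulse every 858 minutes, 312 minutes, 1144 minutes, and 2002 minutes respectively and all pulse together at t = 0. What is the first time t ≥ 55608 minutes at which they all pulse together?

Joint pulses occur at multiples of LCM(858, 312, 1144, 2002).
858 = 2 × 3 × 11 × 13
312 = 2^3 × 3 × 13
1144 = 2^3 × 11 × 13
2002 = 2 × 7 × 11 × 13
LCM(858, 312, 1144, 2002) = 2^3 × 3 × 7 × 11 × 13 = 24024.
Smallest multiple of 24024 that is ≥ 55608: ⌈55608/24024⌉ × 24024 = 3 × 24024 = 72072.

72072 minutes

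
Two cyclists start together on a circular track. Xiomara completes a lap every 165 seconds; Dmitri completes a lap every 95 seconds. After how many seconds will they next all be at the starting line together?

3135 seconds

We need the least common multiple of the intervals.
165 = 3 × 5 × 11
95 = 5 × 19
LCM(165, 95) = 3 × 5 × 11 × 19 = 3135.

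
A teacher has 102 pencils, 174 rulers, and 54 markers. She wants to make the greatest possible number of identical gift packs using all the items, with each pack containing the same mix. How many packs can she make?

The pack count must divide each quantity, so the greatest is gcd(102, 174, 54).
102 = 2 × 3 × 17
174 = 2 × 3 × 29
54 = 2 × 3^3
gcd(102, 174, 54) = 2 × 3 = 6.

6 packs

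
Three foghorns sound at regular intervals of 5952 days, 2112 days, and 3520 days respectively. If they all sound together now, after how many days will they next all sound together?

They coincide at every common multiple of the periods; the first is the LCM.
5952 = 2^6 × 3 × 31
2112 = 2^6 × 3 × 11
3520 = 2^6 × 5 × 11
LCM(5952, 2112, 3520) = 2^6 × 3 × 5 × 11 × 31 = 327360.

327360 days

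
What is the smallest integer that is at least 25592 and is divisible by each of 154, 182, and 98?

28028

The integer must be a common multiple of 154, 182, and 98, so a multiple of their LCM.
154 = 2 × 7 × 11
182 = 2 × 7 × 13
98 = 2 × 7^2
LCM(154, 182, 98) = 2 × 7^2 × 11 × 13 = 14014.
Smallest multiple of 14014 that is ≥ 25592: ⌈25592/14014⌉ × 14014 = 2 × 14014 = 28028.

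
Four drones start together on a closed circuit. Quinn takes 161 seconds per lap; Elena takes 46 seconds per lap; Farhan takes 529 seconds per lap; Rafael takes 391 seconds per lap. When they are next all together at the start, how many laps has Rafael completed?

322 laps

All finish a whole number of cycles simultaneously at t = LCM of the periods.
161 = 7 × 23
46 = 2 × 23
529 = 23^2
391 = 17 × 23
LCM(161, 46, 529, 391) = 2 × 7 × 17 × 23^2 = 125902.
Laps for period 391: 125902 / 391 = 322.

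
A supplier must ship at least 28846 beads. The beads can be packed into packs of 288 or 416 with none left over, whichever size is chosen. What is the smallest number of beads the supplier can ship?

29952

The number of beads must be a common multiple of 288 and 416, so a multiple of their LCM.
288 = 2^5 × 3^2
416 = 2^5 × 13
LCM(288, 416) = 2^5 × 3^2 × 13 = 3744.
Smallest multiple of 3744 that is ≥ 28846: ⌈28846/3744⌉ × 3744 = 8 × 3744 = 29952.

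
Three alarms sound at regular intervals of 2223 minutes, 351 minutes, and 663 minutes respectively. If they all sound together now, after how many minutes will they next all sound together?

The first simultaneous occurrence is after LCM of the individual periods.
2223 = 3^2 × 13 × 19
351 = 3^3 × 13
663 = 3 × 13 × 17
LCM(2223, 351, 663) = 3^3 × 13 × 17 × 19 = 113373.

113373 minutes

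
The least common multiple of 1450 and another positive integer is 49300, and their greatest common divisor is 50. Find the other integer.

gcd × lcm = product of the two integers, so the other integer is (50 × 49300) / 1450 = 1700.

1700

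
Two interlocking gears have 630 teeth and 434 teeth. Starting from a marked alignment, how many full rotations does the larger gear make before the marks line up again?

31 rotations

They are all back at their starting positions together after one LCM of the periods.
630 = 2 × 3^2 × 5 × 7
434 = 2 × 7 × 31
LCM(630, 434) = 2 × 3^2 × 5 × 7 × 31 = 19530.
Rotations for period 630: 19530 / 630 = 31.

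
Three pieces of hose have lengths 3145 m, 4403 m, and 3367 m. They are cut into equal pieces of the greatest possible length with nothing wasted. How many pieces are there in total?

295

Piece length = gcd(3145, 4403, 3367).
3145 = 5 × 17 × 37
4403 = 7 × 17 × 37
3367 = 7 × 13 × 37
gcd(3145, 4403, 3367) = 37.
Total pieces = 3145/37 + 4403/37 + 3367/37 = 85 + 119 + 91 = 295.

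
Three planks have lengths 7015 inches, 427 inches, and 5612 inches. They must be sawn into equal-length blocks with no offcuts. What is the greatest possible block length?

This is the greatest common divisor of 7015, 427, and 5612.
7015 = 5 × 23 × 61
427 = 7 × 61
5612 = 2^2 × 23 × 61
gcd(7015, 427, 5612) = 61.

61 inches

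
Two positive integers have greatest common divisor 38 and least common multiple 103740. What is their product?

For any two positive integers, gcd × lcm = product = 38 × 103740 = 3942120.

3942120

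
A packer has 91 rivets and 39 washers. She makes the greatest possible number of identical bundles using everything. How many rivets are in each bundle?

7

Number of bundles = gcd(91, 39).
91 = 7 × 13
39 = 3 × 13
gcd(91, 39) = 13.
rivets per bundle = 91 / 13 = 7.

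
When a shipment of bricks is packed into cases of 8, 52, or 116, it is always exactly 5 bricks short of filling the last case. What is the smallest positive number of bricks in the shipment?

3011

Being 5 short of a full case of size k means N ≡ −5 (mod k), i.e. N + 5 is a multiple of each size.
8 = 2^3
52 = 2^2 × 13
116 = 2^2 × 29
LCM(8, 52, 116) = 2^3 × 13 × 29 = 3016.
Smallest positive N is 3016 − 5 = 3011.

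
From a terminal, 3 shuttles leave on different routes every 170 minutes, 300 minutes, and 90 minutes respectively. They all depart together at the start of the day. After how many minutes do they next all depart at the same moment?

They coincide at every common multiple of the periods; the first is the LCM.
170 = 2 × 5 × 17
300 = 2^2 × 3 × 5^2
90 = 2 × 3^2 × 5
LCM(170, 300, 90) = 2^2 × 3^2 × 5^2 × 17 = 15300.

15300 minutes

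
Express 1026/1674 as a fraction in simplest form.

19/31

1026 = 2 × 3^3 × 19
1674 = 2 × 3^3 × 31
gcd(1026, 1674) = 2 × 3^3 = 54.
Divide numerator and denominator by 54: 1026/1674 = 19/31.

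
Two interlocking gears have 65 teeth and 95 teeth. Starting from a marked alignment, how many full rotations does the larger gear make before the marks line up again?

13 rotations

All finish a whole number of cycles simultaneously at t = LCM of the periods.
65 = 5 × 13
95 = 5 × 19
LCM(65, 95) = 5 × 13 × 19 = 1235.
Rotations for period 95: 1235 / 95 = 13.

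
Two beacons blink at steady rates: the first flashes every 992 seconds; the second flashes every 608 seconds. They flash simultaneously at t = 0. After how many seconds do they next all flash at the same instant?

18848 seconds

The first simultaneous occurrence is after LCM of the individual periods.
992 = 2^5 × 31
608 = 2^5 × 19
LCM(992, 608) = 2^5 × 19 × 31 = 18848.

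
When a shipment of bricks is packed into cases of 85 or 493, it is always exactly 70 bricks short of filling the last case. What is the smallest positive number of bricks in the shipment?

Being 70 short of a full case of size k means N ≡ −70 (mod k), i.e. N + 70 is a multiple of each size.
85 = 5 × 17
493 = 17 × 29
LCM(85, 493) = 5 × 17 × 29 = 2465.
Smallest positive N is 2465 − 70 = 2395.

2395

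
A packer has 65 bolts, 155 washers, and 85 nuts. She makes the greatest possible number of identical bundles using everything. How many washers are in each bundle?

Number of bundles = gcd(65, 155, 85).
65 = 5 × 13
155 = 5 × 31
85 = 5 × 17
gcd(65, 155, 85) = 5.
washers per bundle = 155 / 5 = 31.

31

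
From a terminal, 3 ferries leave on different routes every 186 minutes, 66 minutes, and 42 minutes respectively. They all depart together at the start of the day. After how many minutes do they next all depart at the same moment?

14322 minutes

They coincide at every common multiple of the periods; the first is the LCM.
186 = 2 × 3 × 31
66 = 2 × 3 × 11
42 = 2 × 3 × 7
LCM(186, 66, 42) = 2 × 3 × 7 × 11 × 31 = 14322.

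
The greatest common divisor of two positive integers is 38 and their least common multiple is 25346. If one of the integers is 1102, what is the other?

For two integers, gcd × lcm = product, so the other is (38 × 25346) / 1102 = 963148 / 1102 = 874.

874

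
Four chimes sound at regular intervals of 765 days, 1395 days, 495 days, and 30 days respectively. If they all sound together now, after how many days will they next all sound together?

The first simultaneous occurrence is after LCM of the individual periods.
765 = 3^2 × 5 × 17
1395 = 3^2 × 5 × 31
495 = 3^2 × 5 × 11
30 = 2 × 3 × 5
LCM(765, 1395, 495, 30) = 2 × 3^2 × 5 × 11 × 17 × 31 = 521730.

521730 days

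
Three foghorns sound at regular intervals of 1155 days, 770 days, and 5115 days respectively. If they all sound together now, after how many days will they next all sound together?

71610 days

The first simultaneous occurrence is after LCM of the individual periods.
1155 = 3 × 5 × 7 × 11
770 = 2 × 5 × 7 × 11
5115 = 3 × 5 × 11 × 31
LCM(1155, 770, 5115) = 2 × 3 × 5 × 7 × 11 × 31 = 71610.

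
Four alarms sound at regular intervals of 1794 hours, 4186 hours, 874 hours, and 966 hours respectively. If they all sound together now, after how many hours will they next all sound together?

They coincide at every common multiple of the periods; the first is the LCM.
1794 = 2 × 3 × 13 × 23
4186 = 2 × 7 × 13 × 23
874 = 2 × 19 × 23
966 = 2 × 3 × 7 × 23
LCM(1794, 4186, 874, 966) = 2 × 3 × 7 × 13 × 19 × 23 = 238602.

238602 hours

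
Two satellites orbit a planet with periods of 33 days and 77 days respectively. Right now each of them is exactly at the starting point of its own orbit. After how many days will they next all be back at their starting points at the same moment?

231 days

The first simultaneous occurrence is after LCM of the individual periods.
33 = 3 × 11
77 = 7 × 11
LCM(33, 77) = 3 × 7 × 11 = 231.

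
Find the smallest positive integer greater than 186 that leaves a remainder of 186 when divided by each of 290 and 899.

9176

N − 186 must be a common multiple of 290 and 899.
290 = 2 × 5 × 29
899 = 29 × 31
LCM(290, 899) = 2 × 5 × 29 × 31 = 8990.
Smallest N > 186 is LCM + 186 = 8990 + 186 = 9176.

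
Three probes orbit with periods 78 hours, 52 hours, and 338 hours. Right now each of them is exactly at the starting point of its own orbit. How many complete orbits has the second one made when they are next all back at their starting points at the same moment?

39 orbits

The first common completion time is the LCM of the periods.
78 = 2 × 3 × 13
52 = 2^2 × 13
338 = 2 × 13^2
LCM(78, 52, 338) = 2^2 × 3 × 13^2 = 2028.
Orbits for period 52: 2028 / 52 = 39.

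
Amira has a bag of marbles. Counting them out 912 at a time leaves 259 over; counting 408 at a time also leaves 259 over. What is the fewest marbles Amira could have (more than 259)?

15763

N − 259 must be a common multiple of 912 and 408.
912 = 2^4 × 3 × 19
408 = 2^3 × 3 × 17
LCM(912, 408) = 2^4 × 3 × 17 × 19 = 15504.
Smallest N > 259 is LCM + 259 = 15504 + 259 = 15763.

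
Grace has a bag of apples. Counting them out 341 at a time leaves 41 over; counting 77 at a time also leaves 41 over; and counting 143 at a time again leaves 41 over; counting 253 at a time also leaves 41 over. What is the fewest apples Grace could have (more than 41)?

N − 41 must be a common multiple of 341, 77, 143, and 253.
341 = 11 × 31
77 = 7 × 11
143 = 11 × 13
253 = 11 × 23
LCM(341, 77, 143, 253) = 7 × 11 × 13 × 23 × 31 = 713713.
Smallest N > 41 is LCM + 41 = 713713 + 41 = 713754.

713754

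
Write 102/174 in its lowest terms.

102 = 2 × 3 × 17
174 = 2 × 3 × 29
gcd(102, 174) = 2 × 3 = 6.
Divide numerator and denominator by 6: 102/174 = 17/29.

17/29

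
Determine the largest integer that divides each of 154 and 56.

154 = 2 × 7 × 11
56 = 2^3 × 7
gcd(154, 56) = 2 × 7 = 14.

14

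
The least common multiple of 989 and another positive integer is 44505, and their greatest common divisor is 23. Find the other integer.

1035

gcd × lcm = product of the two integers, so the other integer is (23 × 44505) / 989 = 1035.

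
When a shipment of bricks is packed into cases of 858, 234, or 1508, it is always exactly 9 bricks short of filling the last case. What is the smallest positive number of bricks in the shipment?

Being 9 short of a full case of size k means N ≡ −9 (mod k), i.e. N + 9 is a multiple of each size.
858 = 2 × 3 × 11 × 13
234 = 2 × 3^2 × 13
1508 = 2^2 × 13 × 29
LCM(858, 234, 1508) = 2^2 × 3^2 × 11 × 13 × 29 = 149292.
Smallest positive N is 149292 − 9 = 149283.

149283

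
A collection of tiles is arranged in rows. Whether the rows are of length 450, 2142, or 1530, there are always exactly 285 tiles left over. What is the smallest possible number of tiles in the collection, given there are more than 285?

N − 285 must be a common multiple of 450, 2142, and 1530.
450 = 2 × 3^2 × 5^2
2142 = 2 × 3^2 × 7 × 17
1530 = 2 × 3^2 × 5 × 17
LCM(450, 2142, 1530) = 2 × 3^2 × 5^2 × 7 × 17 = 53550.
Smallest N > 285 is LCM + 285 = 53550 + 285 = 53835.

53835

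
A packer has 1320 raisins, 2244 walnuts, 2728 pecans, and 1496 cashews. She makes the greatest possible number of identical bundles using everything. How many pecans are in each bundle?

Number of bundles = gcd(1320, 2244, 2728, 1496).
1320 = 2^3 × 3 × 5 × 11
2244 = 2^2 × 3 × 11 × 17
2728 = 2^3 × 11 × 31
1496 = 2^3 × 11 × 17
gcd(1320, 2244, 2728, 1496) = 2^2 × 11 = 44.
pecans per bundle = 2728 / 44 = 62.

62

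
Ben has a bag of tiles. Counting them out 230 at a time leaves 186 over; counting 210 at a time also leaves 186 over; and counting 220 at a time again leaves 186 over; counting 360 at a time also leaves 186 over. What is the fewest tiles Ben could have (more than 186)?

637746

N − 186 must be a common multiple of 230, 210, 220, and 360.
230 = 2 × 5 × 23
210 = 2 × 3 × 5 × 7
220 = 2^2 × 5 × 11
360 = 2^3 × 3^2 × 5
LCM(230, 210, 220, 360) = 2^3 × 3^2 × 5 × 7 × 11 × 23 = 637560.
Smallest N > 186 is LCM + 186 = 637560 + 186 = 637746.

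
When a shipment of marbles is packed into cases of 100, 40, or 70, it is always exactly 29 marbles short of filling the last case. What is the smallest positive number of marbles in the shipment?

Being 29 short of a full case of size k means N ≡ −29 (mod k), i.e. N + 29 is a multiple of each size.
100 = 2^2 × 5^2
40 = 2^3 × 5
70 = 2 × 5 × 7
LCM(100, 40, 70) = 2^3 × 5^2 × 7 = 1400.
Smallest positive N is 1400 − 29 = 1371.

1371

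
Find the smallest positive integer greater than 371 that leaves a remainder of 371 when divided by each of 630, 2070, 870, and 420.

N − 371 must be a common multiple of 630, 2070, 870, and 420.
630 = 2 × 3^2 × 5 × 7
2070 = 2 × 3^2 × 5 × 23
870 = 2 × 3 × 5 × 29
420 = 2^2 × 3 × 5 × 7
LCM(630, 2070, 870, 420) = 2^2 × 3^2 × 5 × 7 × 23 × 29 = 840420.
Smallest N > 371 is LCM + 371 = 840420 + 371 = 840791.

840791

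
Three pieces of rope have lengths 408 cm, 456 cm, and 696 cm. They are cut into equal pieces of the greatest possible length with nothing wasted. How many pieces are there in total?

65

Piece length = gcd(408, 456, 696).
408 = 2^3 × 3 × 17
456 = 2^3 × 3 × 19
696 = 2^3 × 3 × 29
gcd(408, 456, 696) = 2^3 × 3 = 24.
Total pieces = 408/24 + 456/24 + 696/24 = 17 + 19 + 29 = 65.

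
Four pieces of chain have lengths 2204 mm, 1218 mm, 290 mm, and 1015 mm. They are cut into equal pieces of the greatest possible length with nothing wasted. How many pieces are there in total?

Piece length = gcd(2204, 1218, 290, 1015).
2204 = 2^2 × 19 × 29
1218 = 2 × 3 × 7 × 29
290 = 2 × 5 × 29
1015 = 5 × 7 × 29
gcd(2204, 1218, 290, 1015) = 29.
Total pieces = 2204/29 + 1218/29 + 290/29 + 1015/29 = 76 + 42 + 10 + 35 = 163.

163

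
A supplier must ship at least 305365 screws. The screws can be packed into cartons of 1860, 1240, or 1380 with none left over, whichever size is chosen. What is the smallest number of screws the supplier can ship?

342240

The number of screws must be a common multiple of 1860, 1240, and 1380, so a multiple of their LCM.
1860 = 2^2 × 3 × 5 × 31
1240 = 2^3 × 5 × 31
1380 = 2^2 × 3 × 5 × 23
LCM(1860, 1240, 1380) = 2^3 × 3 × 5 × 23 × 31 = 85560.
Smallest multiple of 85560 that is ≥ 305365: ⌈305365/85560⌉ × 85560 = 4 × 85560 = 342240.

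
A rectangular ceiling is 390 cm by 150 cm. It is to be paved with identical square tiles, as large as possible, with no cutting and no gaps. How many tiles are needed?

65

Tile side = gcd(390, 150).
390 = 2 × 3 × 5 × 13
150 = 2 × 3 × 5^2
gcd(390, 150) = 2 × 3 × 5 = 30.
Tiles: (390/30) × (150/30) = 13 × 5 = 65.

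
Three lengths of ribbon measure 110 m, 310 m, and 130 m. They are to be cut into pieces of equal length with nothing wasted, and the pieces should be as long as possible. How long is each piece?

10 m

The greatest length dividing all of 110, 310, and 130 is their gcd.
110 = 2 × 5 × 11
310 = 2 × 5 × 31
130 = 2 × 5 × 13
gcd(110, 310, 130) = 2 × 5 = 10.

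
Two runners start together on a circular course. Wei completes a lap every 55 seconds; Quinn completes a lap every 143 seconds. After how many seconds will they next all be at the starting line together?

The first simultaneous occurrence is after LCM of the individual periods.
55 = 5 × 11
143 = 11 × 13
LCM(55, 143) = 5 × 11 × 13 = 715.

715 seconds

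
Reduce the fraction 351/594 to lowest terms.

13/22

351 = 3^3 × 13
594 = 2 × 3^3 × 11
gcd(351, 594) = 3^3 = 27.
Divide numerator and denominator by 27: 351/594 = 13/22.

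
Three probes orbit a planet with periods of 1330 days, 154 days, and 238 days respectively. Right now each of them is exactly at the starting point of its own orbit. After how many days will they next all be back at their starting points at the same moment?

248710 days

The first simultaneous occurrence is after LCM of the individual periods.
1330 = 2 × 5 × 7 × 19
154 = 2 × 7 × 11
238 = 2 × 7 × 17
LCM(1330, 154, 238) = 2 × 5 × 7 × 11 × 17 × 19 = 248710.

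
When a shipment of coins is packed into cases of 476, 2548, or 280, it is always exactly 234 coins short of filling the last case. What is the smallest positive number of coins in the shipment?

432926

Being 234 short of a full case of size k means N ≡ −234 (mod k), i.e. N + 234 is a multiple of each size.
476 = 2^2 × 7 × 17
2548 = 2^2 × 7^2 × 13
280 = 2^3 × 5 × 7
LCM(476, 2548, 280) = 2^3 × 5 × 7^2 × 13 × 17 = 433160.
Smallest positive N is 433160 − 234 = 432926.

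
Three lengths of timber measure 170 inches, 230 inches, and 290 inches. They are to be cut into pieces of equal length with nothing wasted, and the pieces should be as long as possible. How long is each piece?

Each piece length must divide every original length, so the longest possible is gcd(170, 230, 290).
170 = 2 × 5 × 17
230 = 2 × 5 × 23
290 = 2 × 5 × 29
gcd(170, 230, 290) = 2 × 5 = 10.

10 inches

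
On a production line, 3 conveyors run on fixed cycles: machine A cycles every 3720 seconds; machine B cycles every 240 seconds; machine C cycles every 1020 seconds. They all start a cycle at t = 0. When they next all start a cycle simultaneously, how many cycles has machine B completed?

All finish a whole number of cycles simultaneously at t = LCM of the periods.
3720 = 2^3 × 3 × 5 × 31
240 = 2^4 × 3 × 5
1020 = 2^2 × 3 × 5 × 17
LCM(3720, 240, 1020) = 2^4 × 3 × 5 × 17 × 31 = 126480.
Cycles for period 240: 126480 / 240 = 527.

527 cycles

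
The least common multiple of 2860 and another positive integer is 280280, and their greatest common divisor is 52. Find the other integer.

5096

gcd × lcm = product of the two integers, so the other integer is (52 × 280280) / 2860 = 5096.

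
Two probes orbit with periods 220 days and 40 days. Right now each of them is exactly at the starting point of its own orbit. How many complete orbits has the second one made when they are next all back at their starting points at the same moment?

The first common completion time is the LCM of the periods.
220 = 2^2 × 5 × 11
40 = 2^3 × 5
LCM(220, 40) = 2^3 × 5 × 11 = 440.
Orbits for period 40: 440 / 40 = 11.

11 orbits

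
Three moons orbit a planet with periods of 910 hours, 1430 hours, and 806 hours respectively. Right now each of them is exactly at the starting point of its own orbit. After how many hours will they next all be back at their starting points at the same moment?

310310 hours

They coincide at every common multiple of the periods; the first is the LCM.
910 = 2 × 5 × 7 × 13
1430 = 2 × 5 × 11 × 13
806 = 2 × 13 × 31
LCM(910, 1430, 806) = 2 × 5 × 7 × 11 × 13 × 31 = 310310.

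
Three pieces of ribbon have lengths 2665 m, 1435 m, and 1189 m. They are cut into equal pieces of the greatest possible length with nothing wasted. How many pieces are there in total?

Piece length = gcd(2665, 1435, 1189).
2665 = 5 × 13 × 41
1435 = 5 × 7 × 41
1189 = 29 × 41
gcd(2665, 1435, 1189) = 41.
Total pieces = 2665/41 + 1435/41 + 1189/41 = 65 + 35 + 29 = 129.

129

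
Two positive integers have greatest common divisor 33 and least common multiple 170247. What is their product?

5618151

For any two positive integers, gcd × lcm = product = 33 × 170247 = 5618151.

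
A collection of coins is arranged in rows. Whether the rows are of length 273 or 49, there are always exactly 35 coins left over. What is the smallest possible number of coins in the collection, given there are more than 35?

N − 35 must be a common multiple of 273 and 49.
273 = 3 × 7 × 13
49 = 7^2
LCM(273, 49) = 3 × 7^2 × 13 = 1911.
Smallest N > 35 is LCM + 35 = 1911 + 35 = 1946.

1946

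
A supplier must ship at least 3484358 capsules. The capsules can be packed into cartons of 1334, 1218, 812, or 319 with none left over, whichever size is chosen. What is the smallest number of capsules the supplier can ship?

The number of capsules must be a common multiple of 1334, 1218, 812, and 319, so a multiple of their LCM.
1334 = 2 × 23 × 29
1218 = 2 × 3 × 7 × 29
812 = 2^2 × 7 × 29
319 = 11 × 29
LCM(1334, 1218, 812, 319) = 2^2 × 3 × 7 × 11 × 23 × 29 = 616308.
Smallest multiple of 616308 that is ≥ 3484358: ⌈3484358/616308⌉ × 616308 = 6 × 616308 = 3697848.

3697848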